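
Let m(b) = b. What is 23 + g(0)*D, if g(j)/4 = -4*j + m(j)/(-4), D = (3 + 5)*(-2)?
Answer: 23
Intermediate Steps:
D = -16 (D = 8*(-2) = -16)
g(j) = -17*j (g(j) = 4*(-4*j + j/(-4)) = 4*(-4*j + j*(-1/4)) = 4*(-4*j - j/4) = 4*(-17*j/4) = -17*j)
23 + g(0)*D = 23 - 17*0*(-16) = 23 + 0*(-16) = 23 + 0 = 23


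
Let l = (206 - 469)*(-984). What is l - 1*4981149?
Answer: -4722357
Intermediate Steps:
l = 258792 (l = -263*(-984) = 258792)
l - 1*4981149 = 258792 - 1*4981149 = 258792 - 4981149 = -4722357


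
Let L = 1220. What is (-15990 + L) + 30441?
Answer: 15671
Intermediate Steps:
(-15990 + L) + 30441 = (-15990 + 1220) + 30441 = -14770 + 30441 = 15671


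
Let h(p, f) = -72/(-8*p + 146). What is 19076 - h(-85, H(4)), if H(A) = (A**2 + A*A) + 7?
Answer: 7878424/413 ≈ 19076.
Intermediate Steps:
H(A) = 7 + 2*A**2 (H(A) = (A**2 + A**2) + 7 = 2*A**2 + 7 = 7 + 2*A**2)
h(p, f) = -72/(146 - 8*p)
19076 - h(-85, H(4)) = 19076 - 36/(-73 + 4*(-85)) = 19076 - 36/(-73 - 340) = 19076 - 36/(-413) = 19076 - 36*(-1)/413 = 19076 - 1*(-36/413) = 19076 + 36/413 = 7878424/413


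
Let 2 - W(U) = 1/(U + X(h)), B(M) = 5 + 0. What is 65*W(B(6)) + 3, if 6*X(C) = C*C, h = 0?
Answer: 120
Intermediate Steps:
B(M) = 5
X(C) = C²/6 (X(C) = (C*C)/6 = C²/6)
W(U) = 2 - 1/U (W(U) = 2 - 1/(U + (⅙)*0²) = 2 - 1/(U + (⅙)*0) = 2 - 1/(U + 0) = 2 - 1/U)
65*W(B(6)) + 3 = 65*(2 - 1/5) + 3 = 65*(2 - 1*⅕) + 3 = 65*(2 - ⅕) + 3 = 65*(9/5) + 3 = 117 + 3 = 120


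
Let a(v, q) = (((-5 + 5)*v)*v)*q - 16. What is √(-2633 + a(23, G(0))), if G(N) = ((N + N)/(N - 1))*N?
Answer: I*√2649 ≈ 51.468*I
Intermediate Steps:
G(N) = 2*N²/(-1 + N) (G(N) = ((2*N)/(-1 + N))*N = (2*N/(-1 + N))*N = 2*N²/(-1 + N))
a(v, q) = -16 (a(v, q) = ((0*v)*v)*q - 16 = (0*v)*q - 16 = 0*q - 16 = 0 - 16 = -16)
√(-2633 + a(23, G(0))) = √(-2633 - 16) = √(-2649) = I*√2649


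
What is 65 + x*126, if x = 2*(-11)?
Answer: -2707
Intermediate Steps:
x = -22
65 + x*126 = 65 - 22*126 = 65 - 2772 = -2707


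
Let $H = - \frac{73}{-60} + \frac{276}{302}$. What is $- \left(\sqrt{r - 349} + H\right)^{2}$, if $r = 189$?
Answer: $\frac{12760770191}{82083600} - \frac{38606 i \sqrt{10}}{2265} \approx 155.46 - 53.9 i$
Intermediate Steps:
$H = \frac{19303}{9060}$ ($H = \left(-73\right) \left(- \frac{1}{60}\right) + 276 \cdot \frac{1}{302} = \frac{73}{60} + \frac{138}{151} = \frac{19303}{9060} \approx 2.1306$)
$- \left(\sqrt{r - 349} + H\right)^{2} = - \left(\sqrt{189 - 349} + \frac{19303}{9060}\right)^{2} = - \left(\sqrt{-160} + \frac{19303}{9060}\right)^{2} = - \left(4 i \sqrt{10} + \frac{19303}{9060}\right)^{2} = - \left(\frac{19303}{9060} + 4 i \sqrt{10}\right)^{2}$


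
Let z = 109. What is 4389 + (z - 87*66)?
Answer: -1244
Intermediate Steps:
4389 + (z - 87*66) = 4389 + (109 - 87*66) = 4389 + (109 - 5742) = 4389 - 5633 = -1244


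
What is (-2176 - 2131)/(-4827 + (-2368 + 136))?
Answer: 4307/7059 ≈ 0.61014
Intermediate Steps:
(-2176 - 2131)/(-4827 + (-2368 + 136)) = -4307/(-4827 - 2232) = -4307/(-7059) = -4307*(-1/7059) = 4307/7059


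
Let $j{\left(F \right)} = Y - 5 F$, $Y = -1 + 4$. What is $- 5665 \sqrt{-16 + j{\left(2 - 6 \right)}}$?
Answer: $- 5665 \sqrt{7} \approx -14988.0$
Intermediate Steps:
$Y = 3$
$j{\left(F \right)} = 3 - 5 F$
$- 5665 \sqrt{-16 + j{\left(2 - 6 \right)}} = - 5665 \sqrt{-16 - \left(-3 + 5 \left(2 - 6\right)\right)} = - 5665 \sqrt{-16 + \left(3 - -20\right)} = - 5665 \sqrt{-16 + \left(3 + 20\right)} = - 5665 \sqrt{-16 + 23} = - 5665 \sqrt{7}$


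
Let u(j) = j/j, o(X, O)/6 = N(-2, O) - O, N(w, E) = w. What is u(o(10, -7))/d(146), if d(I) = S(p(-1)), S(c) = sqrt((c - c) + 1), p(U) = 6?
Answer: 1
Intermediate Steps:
S(c) = 1 (S(c) = sqrt(0 + 1) = sqrt(1) = 1)
o(X, O) = -12 - 6*O (o(X, O) = 6*(-2 - O) = -12 - 6*O)
d(I) = 1
u(j) = 1
u(o(10, -7))/d(146) = 1/1 = 1*1 = 1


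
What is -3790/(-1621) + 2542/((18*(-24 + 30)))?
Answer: 2264951/87534 ≈ 25.875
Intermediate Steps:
-3790/(-1621) + 2542/((18*(-24 + 30))) = -3790*(-1/1621) + 2542/((18*6)) = 3790/1621 + 2542/108 = 3790/1621 + 2542*(1/108) = 3790/1621 + 1271/54 = 2264951/87534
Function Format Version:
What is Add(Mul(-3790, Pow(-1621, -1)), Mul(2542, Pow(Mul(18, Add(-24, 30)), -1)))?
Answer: Rational(2264951, 87534) ≈ 25.875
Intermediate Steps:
Add(Mul(-3790, Pow(-1621, -1)), Mul(2542, Pow(Mul(18, Add(-24, 30)), -1))) = Add(Mul(-3790, Rational(-1, 1621)), Mul(2542, Pow(Mul(18, 6), -1))) = Add(Rational(3790, 1621), Mul(2542, Pow(108, -1))) = Add(Rational(3790, 1621), Mul(2542, Rational(1, 108))) = Add(Rational(3790, 1621), Rational(1271, 54)) = Rational(2264951, 87534)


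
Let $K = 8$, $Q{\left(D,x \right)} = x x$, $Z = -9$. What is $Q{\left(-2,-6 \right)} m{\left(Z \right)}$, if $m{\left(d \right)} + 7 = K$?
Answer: $36$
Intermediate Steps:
$Q{\left(D,x \right)} = x^{2}$
$m{\left(d \right)} = 1$ ($m{\left(d \right)} = -7 + 8 = 1$)
$Q{\left(-2,-6 \right)} m{\left(Z \right)} = \left(-6\right)^{2} \cdot 1 = 36 \cdot 1 = 36$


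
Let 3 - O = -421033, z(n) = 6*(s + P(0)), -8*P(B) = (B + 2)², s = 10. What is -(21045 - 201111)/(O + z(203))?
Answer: 180066/421093 ≈ 0.42762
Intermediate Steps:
P(B) = -(2 + B)²/8 (P(B) = -(B + 2)²/8 = -(2 + B)²/8)
z(n) = 57 (z(n) = 6*(10 - (2 + 0)²/8) = 6*(10 - ⅛*2²) = 6*(10 - ⅛*4) = 6*(10 - ½) = 6*(19/2) = 57)
O = 421036 (O = 3 - 1*(-421033) = 3 + 421033 = 421036)
-(21045 - 201111)/(O + z(203)) = -(21045 - 201111)/(421036 + 57) = -(-180066)/421093 = -1*(-180066/421093) = 180066/421093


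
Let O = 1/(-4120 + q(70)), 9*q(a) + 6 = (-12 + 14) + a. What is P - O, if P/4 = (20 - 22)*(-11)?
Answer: 1085747/12338 ≈ 88.000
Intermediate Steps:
q(a) = -4/9 + a/9 (q(a) = -⅔ + ((-12 + 14) + a)/9 = -⅔ + (2 + a)/9 = -⅔ + (2/9 + a/9) = -4/9 + a/9)
O = -3/12338 (O = 1/(-4120 + (-4/9 + (⅑)*70)) = 1/(-4120 + (-4/9 + 70/9)) = 1/(-4120 + 22/3) = 1/(-12338/3) = -3/12338 ≈ -0.00024315)
P = 88 (P = 4*((20 - 22)*(-11)) = 4*(-2*(-11)) = 4*22 = 88)
P - O = 88 - 1*(-3/12338) = 88 + 3/12338 = 1085747/12338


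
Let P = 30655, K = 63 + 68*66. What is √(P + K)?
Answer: √35206 ≈ 187.63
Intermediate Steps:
K = 4551 (K = 63 + 4488 = 4551)
√(P + K) = √(30655 + 4551) = √35206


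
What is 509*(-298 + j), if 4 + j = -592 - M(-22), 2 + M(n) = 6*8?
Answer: -478460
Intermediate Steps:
M(n) = 46 (M(n) = -2 + 6*8 = -2 + 48 = 46)
j = -642 (j = -4 + (-592 - 1*46) = -4 + (-592 - 46) = -4 - 638 = -642)
509*(-298 + j) = 509*(-298 - 642) = 509*(-940) = -478460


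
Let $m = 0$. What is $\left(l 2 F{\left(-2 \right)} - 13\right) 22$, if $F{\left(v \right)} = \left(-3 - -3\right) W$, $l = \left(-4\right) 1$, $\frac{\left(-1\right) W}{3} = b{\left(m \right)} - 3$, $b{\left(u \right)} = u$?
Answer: $-286$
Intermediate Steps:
$W = 9$ ($W = - 3 \left(0 - 3\right) = \left(-3\right) \left(-3\right) = 9$)
$l = -4$
$F{\left(v \right)} = 0$ ($F{\left(v \right)} = \left(-3 - -3\right) 9 = \left(-3 + 3\right) 9 = 0 \cdot 9 = 0$)
$\left(l 2 F{\left(-2 \right)} - 13\right) 22 = \left(\left(-4\right) 2 \cdot 0 - 13\right) 22 = \left(\left(-8\right) 0 - 13\right) 22 = \left(0 - 13\right) 22 = \left(-13\right) 22 = -286$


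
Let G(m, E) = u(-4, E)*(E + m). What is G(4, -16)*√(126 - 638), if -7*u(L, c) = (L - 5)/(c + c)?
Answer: 54*I*√2/7 ≈ 10.91*I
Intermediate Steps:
u(L, c) = -(-5 + L)/(14*c) (u(L, c) = -(L - 5)/(7*(c + c)) = -(-5 + L)/(7*(2*c)) = -(-5 + L)*1/(2*c)/7 = -(-5 + L)/(14*c))
G(m, E) = 9*(E + m)/(14*E) (G(m, E) = ((5 - 1*(-4))/(14*E))*(E + m) = ((5 + 4)/(14*E))*(E + m) = ((1/14)*9/E)*(E + m) = (9/(14*E))*(E + m) = 9*(E + m)/(14*E))
G(4, -16)*√(126 - 638) = ((9/14)*(-16 + 4)/(-16))*√(126 - 638) = ((9/14)*(-1/16)*(-12))*√(-512) = 27*(16*I*√2)/56 = 54*I*√2/7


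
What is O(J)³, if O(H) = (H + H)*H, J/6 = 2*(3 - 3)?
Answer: 0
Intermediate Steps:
J = 0 (J = 6*(2*(3 - 3)) = 6*(2*0) = 6*0 = 0)
O(H) = 2*H² (O(H) = (2*H)*H = 2*H²)
O(J)³ = (2*0²)³ = (2*0)³ = 0³ = 0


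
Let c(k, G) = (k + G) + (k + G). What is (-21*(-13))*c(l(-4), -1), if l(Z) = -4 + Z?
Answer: -4914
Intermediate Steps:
c(k, G) = 2*G + 2*k (c(k, G) = (G + k) + (G + k) = 2*G + 2*k)
(-21*(-13))*c(l(-4), -1) = (-21*(-13))*(2*(-1) + 2*(-4 - 4)) = 273*(-2 + 2*(-8)) = 273*(-2 - 16) = 273*(-18) = -4914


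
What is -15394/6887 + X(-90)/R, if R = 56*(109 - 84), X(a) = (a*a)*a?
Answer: -25210873/48209 ≈ -522.95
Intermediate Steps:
X(a) = a³ (X(a) = a²*a = a³)
R = 1400 (R = 56*25 = 1400)
-15394/6887 + X(-90)/R = -15394/6887 + (-90)³/1400 = -15394*1/6887 - 729000*1/1400 = -15394/6887 - 3645/7 = -25210873/48209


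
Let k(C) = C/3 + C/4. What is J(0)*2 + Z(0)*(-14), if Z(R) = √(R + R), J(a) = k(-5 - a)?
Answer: -35/6 ≈ -5.8333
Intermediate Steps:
k(C) = 7*C/12 (k(C) = C*(⅓) + C*(¼) = C/3 + C/4 = 7*C/12)
J(a) = -35/12 - 7*a/12 (J(a) = 7*(-5 - a)/12 = -35/12 - 7*a/12)
Z(R) = √2*√R (Z(R) = √(2*R) = √2*√R)
J(0)*2 + Z(0)*(-14) = (-35/12 - 7/12*0)*2 + (√2*√0)*(-14) = (-35/12 + 0)*2 + (√2*0)*(-14) = -35/12*2 + 0*(-14) = -35/6 + 0 = -35/6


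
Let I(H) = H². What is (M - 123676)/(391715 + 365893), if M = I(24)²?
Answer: 52025/189402 ≈ 0.27468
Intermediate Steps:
M = 331776 (M = (24²)² = 576² = 331776)
(M - 123676)/(391715 + 365893) = (331776 - 123676)/(391715 + 365893) = 208100/757608 = 208100*(1/757608) = 52025/189402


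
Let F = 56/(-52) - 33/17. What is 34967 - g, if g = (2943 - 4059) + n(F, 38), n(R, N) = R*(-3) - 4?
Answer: 7973226/221 ≈ 36078.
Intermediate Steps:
F = -667/221 (F = 56*(-1/52) - 33*1/17 = -14/13 - 33/17 = -667/221 ≈ -3.0181)
n(R, N) = -4 - 3*R (n(R, N) = -3*R - 4 = -4 - 3*R)
g = -245519/221 (g = (2943 - 4059) + (-4 - 3*(-667/221)) = -1116 + (-4 + 2001/221) = -1116 + 1117/221 = -245519/221 ≈ -1110.9)
34967 - g = 34967 - 1*(-245519/221) = 34967 + 245519/221 = 7973226/221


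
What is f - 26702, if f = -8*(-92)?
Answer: -25966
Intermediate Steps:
f = 736
f - 26702 = 736 - 26702 = -25966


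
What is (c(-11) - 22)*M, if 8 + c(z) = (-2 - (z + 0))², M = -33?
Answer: -1683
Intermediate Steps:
c(z) = -8 + (-2 - z)² (c(z) = -8 + (-2 - (z + 0))² = -8 + (-2 - z)²)
(c(-11) - 22)*M = ((-8 + (2 - 11)²) - 22)*(-33) = ((-8 + (-9)²) - 22)*(-33) = ((-8 + 81) - 22)*(-33) = (73 - 22)*(-33) = 51*(-33) = -1683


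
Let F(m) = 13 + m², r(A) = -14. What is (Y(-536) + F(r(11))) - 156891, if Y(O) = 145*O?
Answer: -234402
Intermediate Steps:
(Y(-536) + F(r(11))) - 156891 = (145*(-536) + (13 + (-14)²)) - 156891 = (-77720 + (13 + 196)) - 156891 = (-77720 + 209) - 156891 = -77511 - 156891 = -234402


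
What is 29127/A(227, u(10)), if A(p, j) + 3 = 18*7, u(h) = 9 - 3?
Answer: 9709/41 ≈ 236.80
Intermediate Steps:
u(h) = 6
A(p, j) = 123 (A(p, j) = -3 + 18*7 = -3 + 126 = 123)
29127/A(227, u(10)) = 29127/123 = 29127*(1/123) = 9709/41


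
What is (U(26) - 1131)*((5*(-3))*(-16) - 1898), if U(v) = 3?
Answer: 1870224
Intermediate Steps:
(U(26) - 1131)*((5*(-3))*(-16) - 1898) = (3 - 1131)*((5*(-3))*(-16) - 1898) = -1128*(-15*(-16) - 1898) = -1128*(240 - 1898) = -1128*(-1658) = 1870224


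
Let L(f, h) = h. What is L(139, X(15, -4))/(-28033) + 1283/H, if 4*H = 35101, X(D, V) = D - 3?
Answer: 143444144/983986333 ≈ 0.14578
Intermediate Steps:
X(D, V) = -3 + D
H = 35101/4 (H = (¼)*35101 = 35101/4 ≈ 8775.3)
L(139, X(15, -4))/(-28033) + 1283/H = (-3 + 15)/(-28033) + 1283/(35101/4) = 12*(-1/28033) + 1283*(4/35101) = -12/28033 + 5132/35101 = 143444144/983986333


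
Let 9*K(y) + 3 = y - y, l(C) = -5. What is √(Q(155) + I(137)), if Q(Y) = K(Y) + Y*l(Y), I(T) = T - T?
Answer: I*√6978/3 ≈ 27.845*I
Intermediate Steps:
I(T) = 0
K(y) = -⅓ (K(y) = -⅓ + (y - y)/9 = -⅓ + (⅑)*0 = -⅓ + 0 = -⅓)
Q(Y) = -⅓ - 5*Y (Q(Y) = -⅓ + Y*(-5) = -⅓ - 5*Y)
√(Q(155) + I(137)) = √((-⅓ - 5*155) + 0) = √((-⅓ - 775) + 0) = √(-2326/3 + 0) = √(-2326/3) = I*√6978/3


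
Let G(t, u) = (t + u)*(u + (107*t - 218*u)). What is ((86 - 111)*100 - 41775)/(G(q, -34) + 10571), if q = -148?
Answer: -44275/1549927 ≈ -0.028566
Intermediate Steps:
G(t, u) = (t + u)*(-217*u + 107*t) (G(t, u) = (t + u)*(u + (-218*u + 107*t)) = (t + u)*(-217*u + 107*t))
((86 - 111)*100 - 41775)/(G(q, -34) + 10571) = ((86 - 111)*100 - 41775)/((-217*(-34)² + 107*(-148)² - 110*(-148)*(-34)) + 10571) = (-25*100 - 41775)/((-217*1156 + 107*21904 - 553520) + 10571) = (-2500 - 41775)/((-250852 + 2343728 - 553520) + 10571) = -44275/(1539356 + 10571) = -44275/1549927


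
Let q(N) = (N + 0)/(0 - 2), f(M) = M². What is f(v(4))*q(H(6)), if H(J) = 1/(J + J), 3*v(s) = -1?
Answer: -1/216 ≈ -0.0046296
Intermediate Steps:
v(s) = -⅓ (v(s) = (⅓)*(-1) = -⅓)
H(J) = 1/(2*J)
q(N) = -N/2 (q(N) = N/(-2) = N*(-½) = -N/2)
f(v(4))*q(H(6)) = (-⅓)²*(-1/(4*6)) = (-1/(4*6))/9 = (-½*1/12)/9 = (⅑)*(-1/24) = -1/216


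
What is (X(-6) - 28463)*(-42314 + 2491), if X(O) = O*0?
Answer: 1133482049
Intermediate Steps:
X(O) = 0
(X(-6) - 28463)*(-42314 + 2491) = (0 - 28463)*(-42314 + 2491) = -28463*(-39823) = 1133482049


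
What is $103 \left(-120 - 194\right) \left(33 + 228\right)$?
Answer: $-8441262$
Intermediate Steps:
$103 \left(-120 - 194\right) \left(33 + 228\right) = 103 \left(\left(-314\right) 261\right) = 103 \left(-81954\right) = -8441262$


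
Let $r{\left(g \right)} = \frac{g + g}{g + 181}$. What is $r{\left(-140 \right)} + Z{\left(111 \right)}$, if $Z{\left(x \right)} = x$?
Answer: $\frac{4271}{41} \approx 104.17$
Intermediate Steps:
$r{\left(g \right)} = \frac{2 g}{181 + g}$
$r{\left(-140 \right)} + Z{\left(111 \right)} = 2 \left(-140\right) \frac{1}{181 - 140} + 111 = 2 \left(-140\right) \frac{1}{41} + 111 = - \frac{280}{41} + 111 = \frac{4271}{41}$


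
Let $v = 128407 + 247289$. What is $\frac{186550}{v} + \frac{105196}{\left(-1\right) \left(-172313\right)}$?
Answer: $\frac{35833353283}{32368652424} \approx 1.107$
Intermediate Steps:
$v = 375696$
$\frac{186550}{v} + \frac{105196}{\left(-1\right) \left(-172313\right)} = \frac{186550}{375696} + \frac{105196}{\left(-1\right) \left(-172313\right)} = 186550 \cdot \frac{1}{375696} + \frac{105196}{172313} = \frac{93275}{187848} + 105196 \cdot \frac{1}{172313} = \frac{93275}{187848} + \frac{105196}{172313} = \frac{35833353283}{32368652424}$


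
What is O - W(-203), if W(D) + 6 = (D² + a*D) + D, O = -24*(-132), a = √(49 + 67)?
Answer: -37832 + 406*√29 ≈ -35646.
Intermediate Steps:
a = 2*√29 (a = √116 = 2*√29 ≈ 10.770)
O = 3168
W(D) = -6 + D + D² + 2*D*√29 (W(D) = -6 + ((D² + (2*√29)*D) + D) = -6 + ((D² + 2*D*√29) + D) = -6 + (D + D² + 2*D*√29) = -6 + D + D² + 2*D*√29)
O - W(-203) = 3168 - (-6 - 203 + (-203)² + 2*(-203)*√29) = 3168 - (-6 - 203 + 41209 - 406*√29) = 3168 - (41000 - 406*√29) = 3168 + (-41000 + 406*√29) = -37832 + 406*√29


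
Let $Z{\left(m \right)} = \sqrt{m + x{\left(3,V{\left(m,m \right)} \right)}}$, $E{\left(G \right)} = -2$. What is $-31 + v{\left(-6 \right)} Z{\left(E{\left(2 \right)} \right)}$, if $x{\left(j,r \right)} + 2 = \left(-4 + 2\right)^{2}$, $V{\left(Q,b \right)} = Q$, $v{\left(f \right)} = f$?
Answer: $-31$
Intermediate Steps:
$x{\left(j,r \right)} = 2$ ($x{\left(j,r \right)} = -2 + \left(-4 + 2\right)^{2} = -2 + \left(-2\right)^{2} = -2 + 4 = 2$)
$Z{\left(m \right)} = \sqrt{2 + m}$ ($Z{\left(m \right)} = \sqrt{m + 2} = \sqrt{2 + m}$)
$-31 + v{\left(-6 \right)} Z{\left(E{\left(2 \right)} \right)} = -31 - 6 \sqrt{2 - 2} = -31 - 6 \sqrt{0} = -31 - 0 = -31 + 0 = -31$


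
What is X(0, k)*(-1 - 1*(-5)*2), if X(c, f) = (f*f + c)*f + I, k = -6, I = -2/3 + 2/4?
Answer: -3891/2 ≈ -1945.5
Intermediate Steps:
I = -1/6 (I = -2*1/3 + 2*(1/4) = -2/3 + 1/2 = -1/6 ≈ -0.16667)
X(c, f) = -1/6 + f*(c + f**2) (X(c, f) = (f*f + c)*f - 1/6 = (f**2 + c)*f - 1/6 = (c + f**2)*f - 1/6 = f*(c + f**2) - 1/6 = -1/6 + f*(c + f**2))
X(0, k)*(-1 - 1*(-5)*2) = (-1/6 + (-6)**3 + 0*(-6))*(-1 - 1*(-5)*2) = (-1/6 - 216 + 0)*(-1 + 5*2) = -1297*(-1 + 10)/6 = -1297/6*9 = -3891/2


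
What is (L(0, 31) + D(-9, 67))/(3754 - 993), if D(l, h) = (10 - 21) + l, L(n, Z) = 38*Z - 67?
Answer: 1091/2761 ≈ 0.39515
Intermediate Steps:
L(n, Z) = -67 + 38*Z
D(l, h) = -11 + l
(L(0, 31) + D(-9, 67))/(3754 - 993) = ((-67 + 38*31) + (-11 - 9))/(3754 - 993) = ((-67 + 1178) - 20)/2761 = (1111 - 20)*(1/2761) = 1091*(1/2761) = 1091/2761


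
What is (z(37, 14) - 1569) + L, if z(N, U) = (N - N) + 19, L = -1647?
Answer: -3197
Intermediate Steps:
z(N, U) = 19 (z(N, U) = 0 + 19 = 19)
(z(37, 14) - 1569) + L = (19 - 1569) - 1647 = -1550 - 1647 = -3197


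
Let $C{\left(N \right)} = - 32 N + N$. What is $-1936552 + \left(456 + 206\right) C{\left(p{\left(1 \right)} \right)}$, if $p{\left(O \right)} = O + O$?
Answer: $-1977596$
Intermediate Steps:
$p{\left(O \right)} = 2 O$
$C{\left(N \right)} = - 31 N$
$-1936552 + \left(456 + 206\right) C{\left(p{\left(1 \right)} \right)} = -1936552 + \left(456 + 206\right) \left(- 31 \cdot 2 \cdot 1\right) = -1936552 + 662 \left(\left(-31\right) 2\right) = -1936552 + 662 \left(-62\right) = -1936552 - 41044 = -1977596$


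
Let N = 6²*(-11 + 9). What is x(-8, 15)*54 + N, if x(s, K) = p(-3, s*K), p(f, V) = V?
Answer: -6552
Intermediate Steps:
x(s, K) = K*s (x(s, K) = s*K = K*s)
N = -72 (N = 36*(-2) = -72)
x(-8, 15)*54 + N = (15*(-8))*54 - 72 = -120*54 - 72 = -6480 - 72 = -6552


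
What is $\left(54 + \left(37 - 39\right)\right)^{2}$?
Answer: $2704$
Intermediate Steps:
$\left(54 + \left(37 - 39\right)\right)^{2} = \left(54 - 2\right)^{2} = 52^{2} = 2704$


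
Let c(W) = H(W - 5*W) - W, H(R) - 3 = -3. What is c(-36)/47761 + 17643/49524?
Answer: 281476729/788438588 ≈ 0.35701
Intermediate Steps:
H(R) = 0 (H(R) = 3 - 3 = 0)
c(W) = -W (c(W) = 0 - W = -W)
c(-36)/47761 + 17643/49524 = -1*(-36)/47761 + 17643/49524 = 36*(1/47761) + 17643*(1/49524) = 36/47761 + 5881/16508 = 281476729/788438588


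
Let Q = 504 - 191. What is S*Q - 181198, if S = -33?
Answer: -191527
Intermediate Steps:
Q = 313
S*Q - 181198 = -33*313 - 181198 = -10329 - 181198 = -191527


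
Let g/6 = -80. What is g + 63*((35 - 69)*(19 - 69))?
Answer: 106620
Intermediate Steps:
g = -480 (g = 6*(-80) = -480)
g + 63*((35 - 69)*(19 - 69)) = -480 + 63*((35 - 69)*(19 - 69)) = -480 + 63*(-34*(-50)) = -480 + 63*1700 = -480 + 107100 = 106620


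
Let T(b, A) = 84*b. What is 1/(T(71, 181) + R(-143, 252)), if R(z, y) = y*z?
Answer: -1/30072 ≈ -3.3254e-5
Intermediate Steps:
1/(T(71, 181) + R(-143, 252)) = 1/(84*71 + 252*(-143)) = 1/(5964 - 36036) = 1/(-30072) = -1/30072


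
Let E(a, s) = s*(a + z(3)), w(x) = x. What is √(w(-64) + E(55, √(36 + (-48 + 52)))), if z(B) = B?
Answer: 2*√(-16 + 29*√10) ≈ 17.402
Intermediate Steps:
E(a, s) = s*(3 + a) (E(a, s) = s*(a + 3) = s*(3 + a))
√(w(-64) + E(55, √(36 + (-48 + 52)))) = √(-64 + √(36 + (-48 + 52))*(3 + 55)) = √(-64 + √(36 + 4)*58) = √(-64 + √40*58) = √(-64 + (2*√10)*58) = √(-64 + 116*√10)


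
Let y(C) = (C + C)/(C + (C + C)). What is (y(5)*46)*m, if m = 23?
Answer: 2116/3 ≈ 705.33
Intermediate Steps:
y(C) = ⅔ (y(C) = (2*C)/(C + 2*C) = (2*C)/((3*C)) = (2*C)*(1/(3*C)) = ⅔)
(y(5)*46)*m = ((⅔)*46)*23 = (92/3)*23 = 2116/3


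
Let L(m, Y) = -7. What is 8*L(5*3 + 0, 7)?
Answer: -56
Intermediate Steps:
8*L(5*3 + 0, 7) = 8*(-7) = -56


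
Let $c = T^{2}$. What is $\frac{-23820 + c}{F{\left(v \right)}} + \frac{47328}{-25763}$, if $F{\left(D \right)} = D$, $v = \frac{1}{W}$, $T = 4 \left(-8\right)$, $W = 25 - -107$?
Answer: $- \frac{77522769264}{25763} \approx -3.0091 \cdot 10^{6}$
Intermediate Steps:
$W = 132$ ($W = 25 + 107 = 132$)
$T = -32$
$v = \frac{1}{132} \approx 0.0075758$
$c = 1024$ ($c = \left(-32\right)^{2} = 1024$)
$\frac{-23820 + c}{F{\left(v \right)}} + \frac{47328}{-25763} = \left(-23820 + 1024\right) \frac{1}{\frac{1}{132}} + \frac{47328}{-25763} = \left(-22796\right) 132 + 47328 \left(- \frac{1}{25763}\right) = -3009072 - \frac{47328}{25763} = - \frac{77522769264}{25763}$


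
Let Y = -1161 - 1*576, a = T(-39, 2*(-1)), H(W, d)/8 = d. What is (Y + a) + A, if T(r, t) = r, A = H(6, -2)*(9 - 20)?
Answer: -1600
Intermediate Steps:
H(W, d) = 8*d
A = 176 (A = (8*(-2))*(9 - 20) = -16*(-11) = 176)
a = -39
Y = -1737 (Y = -1161 - 576 = -1737)
(Y + a) + A = (-1737 - 39) + 176 = -1776 + 176 = -1600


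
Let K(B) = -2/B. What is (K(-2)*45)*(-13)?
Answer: -585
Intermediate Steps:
(K(-2)*45)*(-13) = (-2/(-2)*45)*(-13) = (-2*(-½)*45)*(-13) = (1*45)*(-13) = 45*(-13) = -585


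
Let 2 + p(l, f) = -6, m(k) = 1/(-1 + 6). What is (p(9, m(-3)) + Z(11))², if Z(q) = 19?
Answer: 121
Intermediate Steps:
m(k) = ⅕ (m(k) = 1/5 = ⅕)
p(l, f) = -8 (p(l, f) = -2 - 6 = -8)
(p(9, m(-3)) + Z(11))² = (-8 + 19)² = 11² = 121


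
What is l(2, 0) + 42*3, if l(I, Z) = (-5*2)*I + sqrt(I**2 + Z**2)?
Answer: 108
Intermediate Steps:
l(I, Z) = sqrt(I**2 + Z**2) - 10*I (l(I, Z) = -10*I + sqrt(I**2 + Z**2) = sqrt(I**2 + Z**2) - 10*I)
l(2, 0) + 42*3 = (sqrt(2**2 + 0**2) - 10*2) + 42*3 = (sqrt(4 + 0) - 20) + 126 = (sqrt(4) - 20) + 126 = (2 - 20) + 126 = -18 + 126 = 108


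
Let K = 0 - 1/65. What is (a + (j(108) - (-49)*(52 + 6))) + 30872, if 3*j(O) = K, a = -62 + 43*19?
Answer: 6721454/195 ≈ 34469.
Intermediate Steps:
a = 755 (a = -62 + 817 = 755)
K = -1/65 (K = 0 - 1*1/65 = 0 - 1/65 = -1/65 ≈ -0.015385)
j(O) = -1/195 (j(O) = (1/3)*(-1/65) = -1/195)
(a + (j(108) - (-49)*(52 + 6))) + 30872 = (755 + (-1/195 - (-49)*(52 + 6))) + 30872 = (755 + (-1/195 - (-49)*58)) + 30872 = (755 + (-1/195 - 1*(-2842))) + 30872 = (755 + (-1/195 + 2842)) + 30872 = (755 + 554189/195) + 30872 = 701414/195 + 30872 = 6721454/195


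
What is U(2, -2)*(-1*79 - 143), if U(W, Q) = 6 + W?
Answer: -1776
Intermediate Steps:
U(2, -2)*(-1*79 - 143) = (6 + 2)*(-1*79 - 143) = 8*(-79 - 143) = 8*(-222) = -1776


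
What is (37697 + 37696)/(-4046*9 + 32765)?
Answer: -75393/3649 ≈ -20.661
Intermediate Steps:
(37697 + 37696)/(-4046*9 + 32765) = 75393/(-36414 + 32765) = 75393/(-3649) = 75393*(-1/3649) = -75393/3649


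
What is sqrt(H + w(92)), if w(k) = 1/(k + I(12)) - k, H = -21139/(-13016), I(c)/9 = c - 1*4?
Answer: I*sqrt(6434076796186)/266828 ≈ 9.5063*I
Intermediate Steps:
I(c) = -36 + 9*c (I(c) = 9*(c - 1*4) = 9*(c - 4) = 9*(-4 + c) = -36 + 9*c)
H = 21139/13016 (H = -21139*(-1/13016) = 21139/13016 ≈ 1.6241)
w(k) = 1/(72 + k) - k (w(k) = 1/(k + (-36 + 9*12)) - k = 1/(k + (-36 + 108)) - k = 1/(k + 72) - k = 1/(72 + k) - k)
sqrt(H + w(92)) = sqrt(21139/13016 + (1 - 1*92**2 - 72*92)/(72 + 92)) = sqrt(21139/13016 + (1 - 1*8464 - 6624)/164) = sqrt(21139/13016 + (1 - 8464 - 6624)/164) = sqrt(21139/13016 + (1/164)*(-15087)) = sqrt(21139/13016 - 15087/164) = sqrt(-48226399/533656) = I*sqrt(6434076796186)/266828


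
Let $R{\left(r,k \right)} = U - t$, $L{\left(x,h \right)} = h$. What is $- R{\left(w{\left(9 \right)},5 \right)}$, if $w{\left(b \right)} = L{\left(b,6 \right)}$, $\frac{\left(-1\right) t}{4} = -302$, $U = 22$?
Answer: $1186$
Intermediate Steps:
$t = 1208$ ($t = \left(-4\right) \left(-302\right) = 1208$)
$w{\left(b \right)} = 6$
$R{\left(r,k \right)} = -1186$ ($R{\left(r,k \right)} = 22 - 1208 = -1186$)
$- R{\left(w{\left(9 \right)},5 \right)} = \left(-1\right) \left(-1186\right) = 1186$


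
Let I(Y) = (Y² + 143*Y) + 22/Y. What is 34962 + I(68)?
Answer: 1676551/34 ≈ 49310.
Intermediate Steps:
I(Y) = Y² + 22/Y + 143*Y
34962 + I(68) = 34962 + (22 + 68²*(143 + 68))/68 = 34962 + (22 + 4624*211)/68 = 34962 + (22 + 975664)/68 = 34962 + (1/68)*975686 = 34962 + 487843/34 = 1676551/34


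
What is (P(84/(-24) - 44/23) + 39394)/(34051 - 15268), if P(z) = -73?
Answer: 4369/2087 ≈ 2.0934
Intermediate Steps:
(P(84/(-24) - 44/23) + 39394)/(34051 - 15268) = (-73 + 39394)/(34051 - 15268) = 39321/18783 = 39321*(1/18783) = 4369/2087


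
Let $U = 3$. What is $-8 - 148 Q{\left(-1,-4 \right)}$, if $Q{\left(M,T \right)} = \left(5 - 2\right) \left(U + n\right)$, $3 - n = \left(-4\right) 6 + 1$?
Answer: $-12884$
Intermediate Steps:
$n = 26$ ($n = 3 - \left(\left(-4\right) 6 + 1\right) = 3 - \left(-24 + 1\right) = 3 - -23 = 3 + 23 = 26$)
$Q{\left(M,T \right)} = 87$ ($Q{\left(M,T \right)} = \left(5 - 2\right) \left(3 + 26\right) = \left(5 - 2\right) 29 = 3 \cdot 29 = 87$)
$-8 - 148 Q{\left(-1,-4 \right)} = -8 - 12876 = -12884$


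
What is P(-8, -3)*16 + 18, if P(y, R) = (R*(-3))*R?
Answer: -414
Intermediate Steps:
P(y, R) = -3*R² (P(y, R) = (-3*R)*R = -3*R²)
P(-8, -3)*16 + 18 = -3*(-3)²*16 + 18 = -3*9*16 + 18 = -27*16 + 18 = -432 + 18 = -414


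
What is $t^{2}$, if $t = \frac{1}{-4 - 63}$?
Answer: $\frac{1}{4489} \approx 0.00022277$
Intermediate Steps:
$t = - \frac{1}{67}$ ($t = \frac{1}{-67} = - \frac{1}{67} \approx -0.014925$)
$t^{2} = \left(- \frac{1}{67}\right)^{2} = \frac{1}{4489}$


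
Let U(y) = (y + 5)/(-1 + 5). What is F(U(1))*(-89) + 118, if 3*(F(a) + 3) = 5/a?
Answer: 2575/9 ≈ 286.11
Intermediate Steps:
U(y) = 5/4 + y/4 (U(y) = (5 + y)/4 = (5 + y)*(¼) = 5/4 + y/4)
F(a) = -3 + 5/(3*a) (F(a) = -3 + (5/a)/3 = -3 + 5/(3*a))
F(U(1))*(-89) + 118 = (-3 + 5/(3*(5/4 + (¼)*1)))*(-89) + 118 = (-3 + 5/(3*(5/4 + ¼)))*(-89) + 118 = (-3 + 5/(3*(3/2)))*(-89) + 118 = (-3 + (5/3)*(⅔))*(-89) + 118 = (-3 + 10/9)*(-89) + 118 = -17/9*(-89) + 118 = 1513/9 + 118 = 2575/9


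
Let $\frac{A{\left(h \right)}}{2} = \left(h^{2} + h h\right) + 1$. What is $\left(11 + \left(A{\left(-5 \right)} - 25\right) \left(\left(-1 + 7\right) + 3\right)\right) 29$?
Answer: $20416$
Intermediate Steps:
$A{\left(h \right)} = 2 + 4 h^{2}$ ($A{\left(h \right)} = 2 \left(\left(h^{2} + h h\right) + 1\right) = 2 \left(\left(h^{2} + h^{2}\right) + 1\right) = 2 \left(2 h^{2} + 1\right) = 2 \left(1 + 2 h^{2}\right) = 2 + 4 h^{2}$)
$\left(11 + \left(A{\left(-5 \right)} - 25\right) \left(\left(-1 + 7\right) + 3\right)\right) 29 = \left(11 + \left(\left(2 + 4 \left(-5\right)^{2}\right) - 25\right) \left(\left(-1 + 7\right) + 3\right)\right) 29 = \left(11 + \left(\left(2 + 4 \cdot 25\right) - 25\right) \left(6 + 3\right)\right) 29 = \left(11 + \left(\left(2 + 100\right) - 25\right) 9\right) 29 = \left(11 + \left(102 - 25\right) 9\right) 29 = \left(11 + 77 \cdot 9\right) 29 = \left(11 + 693\right) 29 = 704 \cdot 29 = 20416$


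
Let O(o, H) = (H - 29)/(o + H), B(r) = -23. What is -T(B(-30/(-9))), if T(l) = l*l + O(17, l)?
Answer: -1613/3 ≈ -537.67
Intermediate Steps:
O(o, H) = (-29 + H)/(H + o)
T(l) = l² + (-29 + l)/(17 + l) (T(l) = l*l + (-29 + l)/(l + 17) = l² + (-29 + l)/(17 + l))
-T(B(-30/(-9))) = -(-29 - 23 + (-23)²*(17 - 23))/(17 - 23) = -(-29 - 23 + 529*(-6))/(-6) = -(-1)*(-29 - 23 - 3174)/6 = -(-1)*(-3226)/6 = -1*1613/3 = -1613/3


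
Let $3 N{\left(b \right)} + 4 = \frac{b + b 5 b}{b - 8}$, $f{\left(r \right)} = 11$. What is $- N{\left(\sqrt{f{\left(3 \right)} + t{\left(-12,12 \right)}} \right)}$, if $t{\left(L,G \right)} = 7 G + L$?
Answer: $- \frac{1109}{19} - \frac{141 \sqrt{83}}{19} \approx -125.98$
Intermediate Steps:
$t{\left(L,G \right)} = L + 7 G$
$N{\left(b \right)} = - \frac{4}{3} + \frac{b + 5 b^{2}}{3 \left(-8 + b\right)}$ ($N{\left(b \right)} = - \frac{4}{3} + \frac{\left(b + b 5 b\right) \frac{1}{b - 8}}{3} = - \frac{4}{3} + \frac{\left(b + 5 b b\right) \frac{1}{-8 + b}}{3} = - \frac{4}{3} + \frac{\left(b + 5 b^{2}\right) \frac{1}{-8 + b}}{3} = - \frac{4}{3} + \frac{\frac{1}{-8 + b} \left(b + 5 b^{2}\right)}{3} = - \frac{4}{3} + \frac{b + 5 b^{2}}{3 \left(-8 + b\right)}$)
$- N{\left(\sqrt{f{\left(3 \right)} + t{\left(-12,12 \right)}} \right)} = - \frac{32 - 3 \sqrt{11 + \left(-12 + 7 \cdot 12\right)} + 5 \left(\sqrt{11 + \left(-12 + 7 \cdot 12\right)}\right)^{2}}{3 \left(-8 + \sqrt{11 + \left(-12 + 7 \cdot 12\right)}\right)} = - \frac{32 - 3 \sqrt{11 + \left(-12 + 84\right)} + 5 \left(\sqrt{11 + \left(-12 + 84\right)}\right)^{2}}{3 \left(-8 + \sqrt{11 + \left(-12 + 84\right)}\right)} = - \frac{32 - 3 \sqrt{11 + 72} + 5 \left(\sqrt{11 + 72}\right)^{2}}{3 \left(-8 + \sqrt{11 + 72}\right)} = - \frac{32 - 3 \sqrt{83} + 5 \left(\sqrt{83}\right)^{2}}{3 \left(-8 + \sqrt{83}\right)} = - \frac{32 - 3 \sqrt{83} + 5 \cdot 83}{3 \left(-8 + \sqrt{83}\right)} = - \frac{32 - 3 \sqrt{83} + 415}{3 \left(-8 + \sqrt{83}\right)} = - \frac{447 - 3 \sqrt{83}}{3 \left(-8 + \sqrt{83}\right)}$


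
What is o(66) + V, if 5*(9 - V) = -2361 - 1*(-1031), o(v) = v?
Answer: 341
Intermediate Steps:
V = 275 (V = 9 - (-2361 - 1*(-1031))/5 = 9 - (-2361 + 1031)/5 = 9 - 1/5*(-1330) = 9 + 266 = 275)
o(66) + V = 66 + 275 = 341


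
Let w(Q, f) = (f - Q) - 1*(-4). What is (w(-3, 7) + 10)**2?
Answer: 576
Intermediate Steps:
w(Q, f) = 4 + f - Q (w(Q, f) = (f - Q) + 4 = 4 + f - Q)
(w(-3, 7) + 10)**2 = ((4 + 7 - 1*(-3)) + 10)**2 = ((4 + 7 + 3) + 10)**2 = (14 + 10)**2 = 24**2 = 576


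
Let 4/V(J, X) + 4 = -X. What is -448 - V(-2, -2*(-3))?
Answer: -2238/5 ≈ -447.60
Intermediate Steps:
V(J, X) = 4/(-4 - X)
-448 - V(-2, -2*(-3)) = -448 - (-4)/(4 - 2*(-3)) = -448 - (-4)/(4 + 6) = -448 - (-4)/10 = -448 - 1*(-2/5) = -448 + 2/5 = -2238/5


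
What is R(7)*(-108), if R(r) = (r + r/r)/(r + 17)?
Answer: -36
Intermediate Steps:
R(r) = (1 + r)/(17 + r) (R(r) = (r + 1)/(17 + r) = (1 + r)/(17 + r))
R(7)*(-108) = ((1 + 7)/(17 + 7))*(-108) = (8/24)*(-108) = ((1/24)*8)*(-108) = (⅓)*(-108) = -36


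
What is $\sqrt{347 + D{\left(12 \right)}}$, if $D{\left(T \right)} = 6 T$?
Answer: $\sqrt{419} \approx 20.469$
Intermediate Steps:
$\sqrt{347 + D{\left(12 \right)}} = \sqrt{347 + 6 \cdot 12} = \sqrt{347 + 72} = \sqrt{419}$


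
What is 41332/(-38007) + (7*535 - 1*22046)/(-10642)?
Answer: 255710963/404470494 ≈ 0.63221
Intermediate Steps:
41332/(-38007) + (7*535 - 1*22046)/(-10642) = 41332*(-1/38007) + (3745 - 22046)*(-1/10642) = -41332/38007 - 18301*(-1/10642) = -41332/38007 + 18301/10642 = 255710963/404470494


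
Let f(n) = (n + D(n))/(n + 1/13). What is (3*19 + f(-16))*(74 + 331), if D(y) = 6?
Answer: 536805/23 ≈ 23339.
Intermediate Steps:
f(n) = (6 + n)/(1/13 + n) (f(n) = (n + 6)/(n + 1/13) = (6 + n)/(n + 1/13) = (6 + n)/(1/13 + n))
(3*19 + f(-16))*(74 + 331) = (3*19 + 13*(6 - 16)/(1 + 13*(-16)))*(74 + 331) = (57 + 13*(-10)/(1 - 208))*405 = (57 + 13*(-10)/(-207))*405 = (57 + 13*(-1/207)*(-10))*405 = (57 + 130/207)*405 = (11929/207)*405 = 536805/23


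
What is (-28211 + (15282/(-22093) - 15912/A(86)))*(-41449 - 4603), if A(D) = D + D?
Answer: 1238290610147188/949999 ≈ 1.3035e+9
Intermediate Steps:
A(D) = 2*D
(-28211 + (15282/(-22093) - 15912/A(86)))*(-41449 - 4603) = (-28211 + (15282/(-22093) - 15912/(2*86)))*(-41449 - 4603) = (-28211 + (15282*(-1/22093) - 15912/172))*(-46052) = (-28211 + (-15282/22093 - 15912*1/172))*(-46052) = (-28211 + (-15282/22093 - 3978/43))*(-46052) = (-28211 - 88543080/949999)*(-46052) = -26888964869/949999*(-46052) = 1238290610147188/949999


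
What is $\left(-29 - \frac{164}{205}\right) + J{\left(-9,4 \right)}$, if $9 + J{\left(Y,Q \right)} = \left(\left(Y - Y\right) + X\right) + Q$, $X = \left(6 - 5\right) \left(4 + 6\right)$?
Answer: $- \frac{124}{5} \approx -24.8$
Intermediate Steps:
$X = 10$ ($X = 1 \cdot 10 = 10$)
$J{\left(Y,Q \right)} = 1 + Q$ ($J{\left(Y,Q \right)} = -9 + \left(\left(\left(Y - Y\right) + 10\right) + Q\right) = -9 + \left(\left(0 + 10\right) + Q\right) = -9 + \left(10 + Q\right) = 1 + Q$)
$\left(-29 - \frac{164}{205}\right) + J{\left(-9,4 \right)} = \left(-29 - \frac{164}{205}\right) + \left(1 + 4\right) = \left(-29 - \frac{4}{5}\right) + 5 = - \frac{149}{5} + 5 = - \frac{124}{5}$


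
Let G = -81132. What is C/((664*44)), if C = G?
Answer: -20283/7304 ≈ -2.7770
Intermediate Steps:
C = -81132
C/((664*44)) = -81132/(664*44) = -81132/29216 = -81132*1/29216 = -20283/7304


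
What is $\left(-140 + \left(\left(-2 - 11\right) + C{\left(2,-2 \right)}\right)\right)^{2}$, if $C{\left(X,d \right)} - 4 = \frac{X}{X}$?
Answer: $21904$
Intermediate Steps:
$C{\left(X,d \right)} = 5$ ($C{\left(X,d \right)} = 4 + \frac{X}{X} = 4 + 1 = 5$)
$\left(-140 + \left(\left(-2 - 11\right) + C{\left(2,-2 \right)}\right)\right)^{2} = \left(-140 + \left(\left(-2 - 11\right) + 5\right)\right)^{2} = \left(-140 + \left(-13 + 5\right)\right)^{2} = \left(-140 - 8\right)^{2} = \left(-148\right)^{2} = 21904$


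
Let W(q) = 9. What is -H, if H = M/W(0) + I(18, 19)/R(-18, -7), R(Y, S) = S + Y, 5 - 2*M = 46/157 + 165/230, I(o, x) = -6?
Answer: -1500301/3249900 ≈ -0.46165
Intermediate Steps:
M = 28813/14444 (M = 5/2 - (46/157 + 165/230)/2 = 5/2 - (46*(1/157) + 165*(1/230))/2 = 5/2 - (46/157 + 33/46)/2 = 5/2 - ½*7297/7222 = 5/2 - 7297/14444 = 28813/14444 ≈ 1.9948)
H = 1500301/3249900 (H = (28813/14444)/9 - 6/(-7 - 18) = (28813/14444)*(⅑) - 6/(-25) = 28813/129996 - 6*(-1/25) = 28813/129996 + 6/25 = 1500301/3249900 ≈ 0.46165)
-H = -1*1500301/3249900 = -1500301/3249900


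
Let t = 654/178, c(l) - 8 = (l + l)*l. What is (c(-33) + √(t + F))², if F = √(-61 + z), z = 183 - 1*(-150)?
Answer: (194554 + √89*√(327 + 356*√17))²/7921 ≈ 4.7982e+6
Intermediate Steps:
z = 333 (z = 183 + 150 = 333)
c(l) = 8 + 2*l² (c(l) = 8 + (l + l)*l = 8 + (2*l)*l = 8 + 2*l²)
t = 327/89 (t = 654*(1/178) = 327/89 ≈ 3.6742)
F = 4*√17 (F = √(-61 + 333) = √272 = 4*√17 ≈ 16.492)
(c(-33) + √(t + F))² = ((8 + 2*(-33)²) + √(327/89 + 4*√17))² = ((8 + 2*1089) + √(327/89 + 4*√17))² = ((8 + 2178) + √(327/89 + 4*√17))² = (2186 + √(327/89 + 4*√17))²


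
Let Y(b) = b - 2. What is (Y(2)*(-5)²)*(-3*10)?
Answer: 0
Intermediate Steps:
Y(b) = -2 + b
(Y(2)*(-5)²)*(-3*10) = ((-2 + 2)*(-5)²)*(-3*10) = (0*25)*(-30) = 0*(-30) = 0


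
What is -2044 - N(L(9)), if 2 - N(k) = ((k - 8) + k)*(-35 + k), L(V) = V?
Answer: -2306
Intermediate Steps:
N(k) = 2 - (-35 + k)*(-8 + 2*k) (N(k) = 2 - ((k - 8) + k)*(-35 + k) = 2 - ((-8 + k) + k)*(-35 + k) = 2 - (-8 + 2*k)*(-35 + k) = 2 - (-35 + k)*(-8 + 2*k))
-2044 - N(L(9)) = -2044 - (-278 - 2*9² + 78*9) = -2044 - (-278 - 2*81 + 702) = -2044 - (-278 - 162 + 702) = -2044 - 1*262 = -2044 - 262 = -2306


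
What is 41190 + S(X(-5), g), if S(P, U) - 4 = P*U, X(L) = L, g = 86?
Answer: 40764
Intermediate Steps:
S(P, U) = 4 + P*U
41190 + S(X(-5), g) = 41190 + (4 - 5*86) = 41190 + (4 - 430) = 41190 - 426 = 40764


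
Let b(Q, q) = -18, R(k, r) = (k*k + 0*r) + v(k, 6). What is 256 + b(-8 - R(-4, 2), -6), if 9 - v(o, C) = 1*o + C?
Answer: 238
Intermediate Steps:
v(o, C) = 9 - C - o (v(o, C) = 9 - (1*o + C) = 9 - (o + C) = 9 - (C + o) = 9 + (-C - o) = 9 - C - o)
R(k, r) = 3 + k² - k (R(k, r) = (k*k + 0*r) + (9 - 1*6 - k) = (k² + 0) + (9 - 6 - k) = k² + (3 - k) = 3 + k² - k)
256 + b(-8 - R(-4, 2), -6) = 256 - 18 = 238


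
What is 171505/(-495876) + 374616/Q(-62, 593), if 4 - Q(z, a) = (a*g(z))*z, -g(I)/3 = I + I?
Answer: -539975813791/1695518558364 ≈ -0.31847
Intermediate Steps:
g(I) = -6*I (g(I) = -3*(I + I) = -6*I)
Q(z, a) = 4 + 6*a*z² (Q(z, a) = 4 - a*(-6*z)*z = 4 - (-6*a*z)*z = 4 - (-6)*a*z² = 4 + 6*a*z²)
171505/(-495876) + 374616/Q(-62, 593) = 171505/(-495876) + 374616/(4 + 6*593*(-62)²) = 171505*(-1/495876) + 374616/(4 + 6*593*3844) = -171505/495876 + 374616/(4 + 13676952) = -171505/495876 + 374616/13676956 = -171505/495876 + 374616*(1/13676956) = -171505/495876 + 93654/3419239 = -539975813791/1695518558364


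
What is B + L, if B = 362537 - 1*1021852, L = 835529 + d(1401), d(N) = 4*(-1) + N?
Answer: 177611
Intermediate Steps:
d(N) = -4 + N
L = 836926 (L = 835529 + (-4 + 1401) = 835529 + 1397 = 836926)
B = -659315 (B = 362537 - 1021852 = -659315)
B + L = -659315 + 836926 = 177611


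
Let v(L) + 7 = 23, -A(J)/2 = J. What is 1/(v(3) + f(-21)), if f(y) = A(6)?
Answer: ¼ ≈ 0.25000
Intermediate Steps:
A(J) = -2*J
f(y) = -12 (f(y) = -2*6 = -12)
v(L) = 16 (v(L) = -7 + 23 = 16)
1/(v(3) + f(-21)) = 1/(16 - 12) = 1/4 = ¼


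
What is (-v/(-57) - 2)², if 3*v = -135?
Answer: 2809/361 ≈ 7.7812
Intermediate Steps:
v = -45 (v = (⅓)*(-135) = -45)
(-v/(-57) - 2)² = (-1*(-45)/(-57) - 2)² = (45*(-1/57) - 2)² = (-15/19 - 2)² = (-53/19)² = 2809/361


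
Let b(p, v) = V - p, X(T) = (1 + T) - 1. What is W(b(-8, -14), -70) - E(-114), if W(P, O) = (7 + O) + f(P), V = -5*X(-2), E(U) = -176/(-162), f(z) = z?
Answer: -3733/81 ≈ -46.086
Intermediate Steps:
E(U) = 88/81 (E(U) = -176*(-1/162) = 88/81)
X(T) = T
V = 10 (V = -5*(-2) = 10)
b(p, v) = 10 - p
W(P, O) = 7 + O + P (W(P, O) = (7 + O) + P = 7 + O + P)
W(b(-8, -14), -70) - E(-114) = (7 - 70 + (10 - 1*(-8))) - 1*88/81 = (7 - 70 + (10 + 8)) - 88/81 = (7 - 70 + 18) - 88/81 = -45 - 88/81 = -3733/81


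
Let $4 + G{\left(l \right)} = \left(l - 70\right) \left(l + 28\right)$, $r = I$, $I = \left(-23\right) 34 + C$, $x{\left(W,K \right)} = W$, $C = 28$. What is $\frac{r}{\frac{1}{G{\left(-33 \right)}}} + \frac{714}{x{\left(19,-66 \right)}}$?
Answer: $- \frac{7319872}{19} \approx -3.8526 \cdot 10^{5}$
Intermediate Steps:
$I = -754$ ($I = \left(-23\right) 34 + 28 = -782 + 28 = -754$)
$r = -754$
$G{\left(l \right)} = -4 + \left(-70 + l\right) \left(28 + l\right)$ ($G{\left(l \right)} = -4 + \left(l - 70\right) \left(l + 28\right) = -4 + \left(-70 + l\right) \left(28 + l\right)$)
$\frac{r}{\frac{1}{G{\left(-33 \right)}}} + \frac{714}{x{\left(19,-66 \right)}} = - \frac{754}{\frac{1}{-1964 + \left(-33\right)^{2} - -1386}} + \frac{714}{19} = - \frac{754}{\frac{1}{-1964 + 1089 + 1386}} + 714 \cdot \frac{1}{19} = - \frac{754}{\frac{1}{511}} + \frac{714}{19} = - 754 \frac{1}{\frac{1}{511}} + \frac{714}{19} = \left(-754\right) 511 + \frac{714}{19} = -385294 + \frac{714}{19} = - \frac{7319872}{19}$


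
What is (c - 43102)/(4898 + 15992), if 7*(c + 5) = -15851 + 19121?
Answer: -298479/146230 ≈ -2.0412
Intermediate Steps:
c = 3235/7 (c = -5 + (-15851 + 19121)/7 = -5 + (⅐)*3270 = -5 + 3270/7 = 3235/7 ≈ 462.14)
(c - 43102)/(4898 + 15992) = (3235/7 - 43102)/(4898 + 15992) = -298479/7/20890 = -298479/7*1/20890 = -298479/146230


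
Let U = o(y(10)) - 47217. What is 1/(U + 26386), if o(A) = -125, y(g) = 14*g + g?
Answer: -1/20956 ≈ -4.7719e-5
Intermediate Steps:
y(g) = 15*g
U = -47342 (U = -125 - 47217 = -47342)
1/(U + 26386) = 1/(-47342 + 26386) = 1/(-20956) = -1/20956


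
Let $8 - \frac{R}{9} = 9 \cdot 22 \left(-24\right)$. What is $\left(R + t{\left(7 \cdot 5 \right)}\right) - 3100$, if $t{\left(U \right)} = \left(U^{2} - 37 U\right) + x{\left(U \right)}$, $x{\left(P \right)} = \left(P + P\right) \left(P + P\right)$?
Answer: $44570$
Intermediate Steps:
$x{\left(P \right)} = 4 P^{2}$ ($x{\left(P \right)} = 2 P 2 P = 4 P^{2}$)
$t{\left(U \right)} = - 37 U + 5 U^{2}$ ($t{\left(U \right)} = \left(U^{2} - 37 U\right) + 4 U^{2} = - 37 U + 5 U^{2}$)
$R = 42840$ ($R = 72 - 9 \cdot 9 \cdot 22 \left(-24\right) = 72 - 9 \cdot 198 \left(-24\right) = 72 - -42768 = 72 + 42768 = 42840$)
$\left(R + t{\left(7 \cdot 5 \right)}\right) - 3100 = \left(42840 + 7 \cdot 5 \left(-37 + 5 \cdot 7 \cdot 5\right)\right) - 3100 = \left(42840 + 35 \left(-37 + 5 \cdot 35\right)\right) - 3100 = \left(42840 + 35 \left(-37 + 175\right)\right) - 3100 = \left(42840 + 35 \cdot 138\right) - 3100 = \left(42840 + 4830\right) - 3100 = 47670 - 3100 = 44570$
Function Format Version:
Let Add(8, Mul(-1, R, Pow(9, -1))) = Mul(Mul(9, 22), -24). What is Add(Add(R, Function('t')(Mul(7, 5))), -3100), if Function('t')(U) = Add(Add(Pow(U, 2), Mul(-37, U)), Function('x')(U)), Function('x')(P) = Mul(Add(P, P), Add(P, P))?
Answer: 44570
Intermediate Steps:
Function('x')(P) = Mul(4, Pow(P, 2)) (Function('x')(P) = Mul(Mul(2, P), Mul(2, P)) = Mul(4, Pow(P, 2)))
Function('t')(U) = Add(Mul(-37, U), Mul(5, Pow(U, 2))) (Function('t')(U) = Add(Add(Pow(U, 2), Mul(-37, U)), Mul(4, Pow(U, 2))) = Add(Mul(-37, U), Mul(5, Pow(U, 2))))
R = 42840 (R = Add(72, Mul(-9, Mul(Mul(9, 22), -24))) = Add(72, Mul(-9, Mul(198, -24))) = Add(72, Mul(-9, -4752)) = Add(72, 42768) = 42840)
Add(Add(R, Function('t')(Mul(7, 5))), -3100) = Add(Add(42840, Mul(Mul(7, 5), Add(-37, Mul(5, Mul(7, 5))))), -3100) = Add(Add(42840, Mul(35, Add(-37, Mul(5, 35)))), -3100) = Add(Add(42840, Mul(35, Add(-37, 175))), -3100) = Add(Add(42840, Mul(35, 138)), -3100) = Add(Add(42840, 4830), -3100) = Add(47670, -3100) = 44570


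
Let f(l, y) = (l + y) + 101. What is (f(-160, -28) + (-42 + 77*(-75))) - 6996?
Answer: -12900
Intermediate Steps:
f(l, y) = 101 + l + y
(f(-160, -28) + (-42 + 77*(-75))) - 6996 = ((101 - 160 - 28) + (-42 + 77*(-75))) - 6996 = (-87 + (-42 - 5775)) - 6996 = (-87 - 5817) - 6996 = -5904 - 6996 = -12900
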